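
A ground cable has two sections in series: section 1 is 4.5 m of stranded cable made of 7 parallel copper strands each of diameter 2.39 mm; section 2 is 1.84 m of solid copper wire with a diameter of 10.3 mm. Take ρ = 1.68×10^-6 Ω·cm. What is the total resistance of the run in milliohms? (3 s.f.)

2.78 mΩ

ρ = 1.68×10^-6 Ω·cm = 1.68×10^-8 Ω·m
Section 1: A_strand = π(1.1950e-03)² = 4.486e-06 m²; R₁ = ρL/(N·A_s) = (1.68×10^-8)(4.5)/(7×4.486e-06) = 0.002407 Ω
Section 2: A = π(d/2)² = π(5.1500e-03 m)² = 8.332e-05 m²
R₂ = (1.68×10^-8)(1.84)/(8.332e-05) = 3.710×10^-4 Ω
R = R₁ + R₂ = 2.78 mΩ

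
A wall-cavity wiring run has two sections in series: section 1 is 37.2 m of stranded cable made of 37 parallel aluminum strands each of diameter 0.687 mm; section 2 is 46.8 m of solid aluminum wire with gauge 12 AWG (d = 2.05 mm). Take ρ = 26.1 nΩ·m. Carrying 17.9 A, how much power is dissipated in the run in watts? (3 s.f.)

141 W

ρ = 26.1 nΩ·m = 2.61×10^-8 Ω·m
Section 1: A_strand = π(3.4350e-04)² = 3.707e-07 m²; R₁ = ρL/(N·A_s) = (2.61×10^-8)(37.2)/(37×3.707e-07) = 0.07079 Ω
Section 2: A = π(2.05/2 mm)² = π(1.0250e-03 m)² = 3.301e-06 m²
R₂ = (2.61×10^-8)(46.8)/(3.301e-06) = 0.3701 Ω
R = R₁ + R₂ = 0.4409 Ω
P = I²R = (17.9)² × 0.4409 = 141 W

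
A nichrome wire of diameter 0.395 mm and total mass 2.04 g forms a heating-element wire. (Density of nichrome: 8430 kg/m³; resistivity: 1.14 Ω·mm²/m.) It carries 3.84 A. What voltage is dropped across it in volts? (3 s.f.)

70.5 V

ρ = 1.14 Ω·mm²/m = 1.14×10^-6 Ω·m
A = π(d/2)² = π(1.9750e-04 m)² = 1.2254e-07 m²
L = m/(density·A) = 0.00204/(8430×1.2254e-07) = 1.975 m
R = ρL/A = (1.14×10^-6)(1.975)/(1.2254e-07) = 18.37 Ω
V = IR = 3.84 × 18.37 = 70.5 V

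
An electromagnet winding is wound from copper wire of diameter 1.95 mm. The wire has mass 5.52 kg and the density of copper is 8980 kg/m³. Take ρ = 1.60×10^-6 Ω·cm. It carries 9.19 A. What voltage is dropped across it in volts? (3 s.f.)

ρ = 1.60×10^-6 Ω·cm = 1.60×10^-8 Ω·m
A = π(d/2)² = π(9.7500e-04 m)² = 2.9865e-06 m²
L = m/(density·A) = 5.52/(8980×2.9865e-06) = 205.8 m
R = ρL/A = (1.60×10^-8)(205.8)/(2.9865e-06) = 1.103 Ω
V = IR = 9.19 × 1.103 = 10.1 V

10.1 V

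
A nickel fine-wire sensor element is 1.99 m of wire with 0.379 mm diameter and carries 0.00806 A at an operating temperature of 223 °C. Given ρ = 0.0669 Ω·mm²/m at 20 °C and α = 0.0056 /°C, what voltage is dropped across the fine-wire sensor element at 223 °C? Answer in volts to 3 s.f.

ρ = 0.0669 Ω·mm²/m = 6.69×10^-8 Ω·m
A = π(d/2)² = π(1.8950e-04 m)² = 1.128e-07 m²
R₍20₎ = ρL/A = (6.69×10^-8)(1.99)/(1.128e-07) = 1.18 Ω
R₍223₎ = R₍20₎(1 + αΔT) = 1.18 × (1 + 0.0056×203) = 2.522 Ω
V = IR = 0.00806 × 2.522 = 0.0203 V

0.0203 V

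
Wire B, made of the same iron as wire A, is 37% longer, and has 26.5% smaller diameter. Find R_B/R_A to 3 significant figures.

2.54

R ∝ L/d², so R_B/R_A = (1 + 37/100) × (1 − 26.5/100)⁻²
= 1.37 × 1.851 = 2.54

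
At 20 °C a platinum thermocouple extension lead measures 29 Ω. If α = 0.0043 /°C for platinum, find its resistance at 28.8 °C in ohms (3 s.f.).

ΔT = 28.8 − 20 = 8.8 °C
R = R₀(1 + αΔT) = 29 × (1 + 0.0043×8.8) = 29 × 1.038 = 30.1 Ω

30.1 Ω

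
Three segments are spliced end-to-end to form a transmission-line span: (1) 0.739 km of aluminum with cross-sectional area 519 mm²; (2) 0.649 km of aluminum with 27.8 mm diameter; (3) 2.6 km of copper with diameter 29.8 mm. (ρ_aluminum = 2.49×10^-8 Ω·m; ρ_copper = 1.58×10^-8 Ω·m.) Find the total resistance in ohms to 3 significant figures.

0.121 Ω

Seg 1: A = 519 mm² = 5.190e-04 m²
R_1 = (2.49×10^-8)(739)/(5.190e-04) = 0.03545 Ω
Seg 2: A = π(d/2)² = π(1.3900e-02 m)² = 6.070e-04 m²
R_2 = (2.49×10^-8)(649)/(6.070e-04) = 0.02662 Ω
Seg 3: A = π(d/2)² = π(1.4900e-02 m)² = 6.975e-04 m²
R_3 = (1.58×10^-8)(2600)/(6.975e-04) = 0.0589 Ω
R_total = R_1 + R_2 + R_3 = 0.121 Ω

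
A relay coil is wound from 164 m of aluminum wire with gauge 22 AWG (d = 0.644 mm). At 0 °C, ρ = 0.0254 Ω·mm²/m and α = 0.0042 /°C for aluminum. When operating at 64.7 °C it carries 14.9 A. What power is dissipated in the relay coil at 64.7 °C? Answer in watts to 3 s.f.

ρ = 0.0254 Ω·mm²/m = 2.54×10^-8 Ω·m
A = π(0.644/2 mm)² = π(3.2200e-04 m)² = 3.257e-07 m²
R₍0₎ = ρL/A = (2.54×10^-8)(164)/(3.257e-07) = 12.79 Ω
R₍64.7₎ = R₍0₎(1 + αΔT) = 12.79 × (1 + 0.0042×64.7) = 16.26 Ω
P = I²R = (14.9)² × 16.26 = 3610 W

3610 W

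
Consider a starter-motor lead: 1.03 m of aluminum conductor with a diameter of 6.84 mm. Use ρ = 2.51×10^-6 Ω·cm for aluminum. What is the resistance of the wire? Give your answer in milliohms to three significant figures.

0.704 mΩ

ρ = 2.51×10^-6 Ω·cm = 2.51×10^-8 Ω·m
A = π(d/2)² = π(3.4200e-03 m)² = 3.675e-05 m²
R = ρL/A = (2.51×10^-8)(1.03 m)/(3.675e-05 m²) = 0.704 mΩ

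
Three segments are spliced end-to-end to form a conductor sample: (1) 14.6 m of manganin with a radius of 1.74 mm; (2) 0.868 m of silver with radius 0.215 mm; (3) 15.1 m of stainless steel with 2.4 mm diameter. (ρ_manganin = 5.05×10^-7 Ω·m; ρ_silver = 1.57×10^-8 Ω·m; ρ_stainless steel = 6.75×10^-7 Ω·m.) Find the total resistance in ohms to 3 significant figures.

3.12 Ω

Seg 1: A = πr² = π(1.7400e-03 m)² = 9.511e-06 m²
R_1 = (5.05×10^-7)(14.6)/(9.511e-06) = 0.7752 Ω
Seg 2: A = πr² = π(2.1500e-04 m)² = 1.452e-07 m²
R_2 = (1.57×10^-8)(0.868)/(1.452e-07) = 0.09384 Ω
Seg 3: A = π(d/2)² = π(1.2000e-03 m)² = 4.524e-06 m²
R_3 = (6.75×10^-7)(15.1)/(4.524e-06) = 2.253 Ω
R_total = R_1 + R_2 + R_3 = 3.12 Ω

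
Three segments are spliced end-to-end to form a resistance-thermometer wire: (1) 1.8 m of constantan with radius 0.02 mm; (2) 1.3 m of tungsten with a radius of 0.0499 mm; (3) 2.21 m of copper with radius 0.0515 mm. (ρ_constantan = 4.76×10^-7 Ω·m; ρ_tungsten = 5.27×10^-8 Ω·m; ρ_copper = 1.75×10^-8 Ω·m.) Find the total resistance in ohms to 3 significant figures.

Seg 1: A = πr² = π(2.0000e-05 m)² = 1.257e-09 m²
R_1 = (4.76×10^-7)(1.8)/(1.257e-09) = 681.8 Ω
Seg 2: A = πr² = π(4.9900e-05 m)² = 7.823e-09 m²
R_2 = (5.27×10^-8)(1.3)/(7.823e-09) = 8.758 Ω
Seg 3: A = πr² = π(5.1500e-05 m)² = 8.332e-09 m²
R_3 = (1.75×10^-8)(2.21)/(8.332e-09) = 4.642 Ω
R_total = R_1 + R_2 + R_3 = 695 Ω

695 Ω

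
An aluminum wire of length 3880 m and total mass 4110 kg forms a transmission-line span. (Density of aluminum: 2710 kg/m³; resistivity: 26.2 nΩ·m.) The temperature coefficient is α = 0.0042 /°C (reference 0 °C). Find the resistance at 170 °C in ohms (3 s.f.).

ρ = 26.2 nΩ·m = 2.62×10^-8 Ω·m
A = m/(density·L) = 4110/(2710×3880) = 3.9088e-04 m²
R = ρL/A = (2.62×10^-8)(3880)/(3.9088e-04) = 0.2601 Ω
R(170 °C) = 0.2601 × (1 + 0.0042×170) = 0.446 Ω

0.446 Ω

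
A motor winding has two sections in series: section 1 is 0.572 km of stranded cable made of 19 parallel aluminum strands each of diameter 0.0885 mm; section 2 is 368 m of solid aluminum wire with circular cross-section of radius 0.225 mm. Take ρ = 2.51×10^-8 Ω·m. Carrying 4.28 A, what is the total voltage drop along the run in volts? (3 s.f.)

Section 1: A_strand = π(4.4250e-05)² = 6.151e-09 m²; R₁ = ρL/(N·A_s) = (2.51×10^-8)(572)/(19×6.151e-09) = 122.8 Ω
Section 2: A = πr² = π(2.2500e-04 m)² = 1.590e-07 m²
R₂ = (2.51×10^-8)(368)/(1.590e-07) = 58.08 Ω
R = R₁ + R₂ = 180.9 Ω
V = IR = 4.28 × 180.9 = 774 V

774 V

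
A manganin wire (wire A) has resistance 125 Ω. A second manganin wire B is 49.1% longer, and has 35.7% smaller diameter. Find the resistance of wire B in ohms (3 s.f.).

451 Ω

R ∝ L/d², so R_B/R_A = (1 + 49.1/100) × (1 − 35.7/100)⁻²
= 1.491 × 2.419 = 3.606
R_B = 3.606 × 125 = 451 Ω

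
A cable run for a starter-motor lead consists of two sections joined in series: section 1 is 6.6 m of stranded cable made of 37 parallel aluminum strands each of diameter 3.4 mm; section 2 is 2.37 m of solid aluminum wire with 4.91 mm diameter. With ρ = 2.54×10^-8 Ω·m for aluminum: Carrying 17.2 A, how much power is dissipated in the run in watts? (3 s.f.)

Section 1: A_strand = π(1.7000e-03)² = 9.079e-06 m²; R₁ = ρL/(N·A_s) = (2.54×10^-8)(6.6)/(37×9.079e-06) = 4.990×10^-4 Ω
Section 2: A = π(d/2)² = π(2.4550e-03 m)² = 1.893e-05 m²
R₂ = (2.54×10^-8)(2.37)/(1.893e-05) = 0.003179 Ω
R = R₁ + R₂ = 0.003678 Ω
P = I²R = (17.2)² × 0.003678 = 1.09 W

1.09 W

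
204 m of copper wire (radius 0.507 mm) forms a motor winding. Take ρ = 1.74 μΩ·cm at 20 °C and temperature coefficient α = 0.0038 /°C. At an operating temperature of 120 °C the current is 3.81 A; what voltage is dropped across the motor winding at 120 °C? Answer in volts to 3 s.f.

23.1 V

ρ = 1.74 μΩ·cm = 1.74×10^-8 Ω·m
A = πr² = π(5.0700e-04 m)² = 8.075e-07 m²
R₍20₎ = ρL/A = (1.74×10^-8)(204)/(8.075e-07) = 4.396 Ω
R₍120₎ = R₍20₎(1 + αΔT) = 4.396 × (1 + 0.0038×100) = 6.066 Ω
V = IR = 3.81 × 6.066 = 23.1 V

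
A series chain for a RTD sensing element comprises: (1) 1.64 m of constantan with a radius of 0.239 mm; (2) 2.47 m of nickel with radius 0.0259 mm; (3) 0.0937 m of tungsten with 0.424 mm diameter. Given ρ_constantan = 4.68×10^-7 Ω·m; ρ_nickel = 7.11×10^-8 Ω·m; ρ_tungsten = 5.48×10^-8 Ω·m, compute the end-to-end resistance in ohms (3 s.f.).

87.6 Ω

Seg 1: A = πr² = π(2.3900e-04 m)² = 1.795e-07 m²
R_1 = (4.68×10^-7)(1.64)/(1.795e-07) = 4.277 Ω
Seg 2: A = πr² = π(2.5900e-05 m)² = 2.107e-09 m²
R_2 = (7.11×10^-8)(2.47)/(2.107e-09) = 83.33 Ω
Seg 3: A = π(d/2)² = π(2.1200e-04 m)² = 1.412e-07 m²
R_3 = (5.48×10^-8)(0.0937)/(1.412e-07) = 0.03637 Ω
R_total = R_1 + R_2 + R_3 = 87.6 Ω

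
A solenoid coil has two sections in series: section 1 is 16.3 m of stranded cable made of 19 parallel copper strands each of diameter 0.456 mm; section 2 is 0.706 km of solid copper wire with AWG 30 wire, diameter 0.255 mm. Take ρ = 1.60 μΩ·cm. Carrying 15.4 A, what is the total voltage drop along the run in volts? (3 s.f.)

3410 V

ρ = 1.60 μΩ·cm = 1.60×10^-8 Ω·m
Section 1: A_strand = π(2.2800e-04)² = 1.633e-07 m²; R₁ = ρL/(N·A_s) = (1.60×10^-8)(16.3)/(19×1.633e-07) = 0.08405 Ω
Section 2: A = π(0.255/2 mm)² = π(1.2750e-04 m)² = 5.107e-08 m²
R₂ = (1.60×10^-8)(706)/(5.107e-08) = 221.2 Ω
R = R₁ + R₂ = 221.3 Ω
V = IR = 15.4 × 221.3 = 3410 V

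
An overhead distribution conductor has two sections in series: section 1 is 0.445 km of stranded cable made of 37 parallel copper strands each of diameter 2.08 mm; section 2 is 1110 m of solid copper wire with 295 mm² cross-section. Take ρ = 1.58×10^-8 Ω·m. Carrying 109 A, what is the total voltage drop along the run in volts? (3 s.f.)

Section 1: A_strand = π(1.0400e-03)² = 3.398e-06 m²; R₁ = ρL/(N·A_s) = (1.58×10^-8)(445)/(37×3.398e-06) = 0.05592 Ω
Section 2: A = 295 mm² = 2.950e-04 m²
R₂ = (1.58×10^-8)(1110)/(2.950e-04) = 0.05945 Ω
R = R₁ + R₂ = 0.1154 Ω
V = IR = 109 × 0.1154 = 12.6 V

12.6 V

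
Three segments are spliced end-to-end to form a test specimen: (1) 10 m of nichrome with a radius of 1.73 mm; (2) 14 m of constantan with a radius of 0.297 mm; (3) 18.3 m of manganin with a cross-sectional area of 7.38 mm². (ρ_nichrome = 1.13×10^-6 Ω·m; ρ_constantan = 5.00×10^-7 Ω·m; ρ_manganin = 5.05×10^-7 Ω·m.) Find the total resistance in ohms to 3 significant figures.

27.7 Ω

Seg 1: A = πr² = π(1.7300e-03 m)² = 9.402e-06 m²
R_1 = (1.13×10^-6)(10)/(9.402e-06) = 1.202 Ω
Seg 2: A = πr² = π(2.9700e-04 m)² = 2.771e-07 m²
R_2 = (5.00×10^-7)(14)/(2.771e-07) = 25.26 Ω
Seg 3: A = 7.38 mm² = 7.380e-06 m²
R_3 = (5.05×10^-7)(18.3)/(7.380e-06) = 1.252 Ω
R_total = R_1 + R_2 + R_3 = 27.7 Ω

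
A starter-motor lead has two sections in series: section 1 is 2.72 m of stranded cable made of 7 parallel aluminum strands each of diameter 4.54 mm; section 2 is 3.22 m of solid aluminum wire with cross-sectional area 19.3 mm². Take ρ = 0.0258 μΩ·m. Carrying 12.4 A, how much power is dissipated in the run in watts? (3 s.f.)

ρ = 0.0258 μΩ·m = 2.58×10^-8 Ω·m
Section 1: A_strand = π(2.2700e-03)² = 1.619e-05 m²; R₁ = ρL/(N·A_s) = (2.58×10^-8)(2.72)/(7×1.619e-05) = 6.193×10^-4 Ω
Section 2: A = 19.3 mm² = 1.930e-05 m²
R₂ = (2.58×10^-8)(3.22)/(1.930e-05) = 0.004304 Ω
R = R₁ + R₂ = 0.004924 Ω
P = I²R = (12.4)² × 0.004924 = 0.757 W

0.757 W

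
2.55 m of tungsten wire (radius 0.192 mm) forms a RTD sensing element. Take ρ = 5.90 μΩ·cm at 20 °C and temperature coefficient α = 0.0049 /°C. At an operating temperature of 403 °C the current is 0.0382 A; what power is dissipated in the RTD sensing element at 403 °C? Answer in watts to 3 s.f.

ρ = 5.90 μΩ·cm = 5.90×10^-8 Ω·m
A = πr² = π(1.9200e-04 m)² = 1.158e-07 m²
R₍20₎ = ρL/A = (5.90×10^-8)(2.55)/(1.158e-07) = 1.299 Ω
R₍403₎ = R₍20₎(1 + αΔT) = 1.299 × (1 + 0.0049×383) = 3.737 Ω
P = I²R = (0.0382)² × 3.737 = 0.00545 W

0.00545 W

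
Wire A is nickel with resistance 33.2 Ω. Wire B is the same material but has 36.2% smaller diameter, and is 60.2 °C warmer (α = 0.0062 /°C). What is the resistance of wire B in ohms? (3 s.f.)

R ∝ ρL/d² with ρ ∝ (1+αΔT), so R_B/R_A = (1 − 36.2/100)⁻² × (1 + 0.0062×60.2)
= 2.457 × 1.373 = 3.374
R_B = 3.374 × 33.2 = 112 Ω

112 Ω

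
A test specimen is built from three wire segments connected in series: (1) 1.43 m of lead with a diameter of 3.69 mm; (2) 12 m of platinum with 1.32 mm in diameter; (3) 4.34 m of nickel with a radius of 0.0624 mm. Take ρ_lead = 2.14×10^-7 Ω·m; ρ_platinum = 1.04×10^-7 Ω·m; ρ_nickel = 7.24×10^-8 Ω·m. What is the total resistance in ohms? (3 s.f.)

Seg 1: A = π(d/2)² = π(1.8450e-03 m)² = 1.069e-05 m²
R_1 = (2.14×10^-7)(1.43)/(1.069e-05) = 0.02862 Ω
Seg 2: A = π(d/2)² = π(6.6000e-04 m)² = 1.368e-06 m²
R_2 = (1.04×10^-7)(12)/(1.368e-06) = 0.912 Ω
Seg 3: A = πr² = π(6.2400e-05 m)² = 1.223e-08 m²
R_3 = (7.24×10^-8)(4.34)/(1.223e-08) = 25.69 Ω
R_total = R_1 + R_2 + R_3 = 26.6 Ω

26.6 Ω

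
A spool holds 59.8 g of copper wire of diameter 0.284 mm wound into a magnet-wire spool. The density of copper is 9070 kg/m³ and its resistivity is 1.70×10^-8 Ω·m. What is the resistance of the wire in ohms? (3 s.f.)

A = π(d/2)² = π(1.4200e-04 m)² = 6.3347e-08 m²
L = m/(density·A) = 0.0598/(9070×6.3347e-08) = 104.1 m
R = ρL/A = (1.70×10^-8)(104.1)/(6.3347e-08) = 27.9 Ω

27.9 Ω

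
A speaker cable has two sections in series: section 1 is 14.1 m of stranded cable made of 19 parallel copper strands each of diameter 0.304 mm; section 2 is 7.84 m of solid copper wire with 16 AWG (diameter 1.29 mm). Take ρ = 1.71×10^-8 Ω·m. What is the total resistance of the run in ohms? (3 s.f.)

0.277 Ω

Section 1: A_strand = π(1.5200e-04)² = 7.258e-08 m²; R₁ = ρL/(N·A_s) = (1.71×10^-8)(14.1)/(19×7.258e-08) = 0.1748 Ω
Section 2: A = π(1.29/2 mm)² = π(6.4500e-04 m)² = 1.307e-06 m²
R₂ = (1.71×10^-8)(7.84)/(1.307e-06) = 0.1026 Ω
R = R₁ + R₂ = 0.277 Ω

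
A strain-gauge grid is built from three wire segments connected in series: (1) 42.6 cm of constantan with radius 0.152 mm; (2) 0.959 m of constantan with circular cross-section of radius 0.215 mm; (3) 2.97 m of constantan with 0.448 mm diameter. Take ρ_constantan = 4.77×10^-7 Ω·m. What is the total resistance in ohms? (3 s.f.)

14.9 Ω

Seg 1: A = πr² = π(1.5200e-04 m)² = 7.258e-08 m²
R_1 = (4.77×10^-7)(0.426)/(7.258e-08) = 2.8 Ω
Seg 2: A = πr² = π(2.1500e-04 m)² = 1.452e-07 m²
R_2 = (4.77×10^-7)(0.959)/(1.452e-07) = 3.15 Ω
Seg 3: A = π(d/2)² = π(2.2400e-04 m)² = 1.576e-07 m²
R_3 = (4.77×10^-7)(2.97)/(1.576e-07) = 8.987 Ω
R_total = R_1 + R_2 + R_3 = 14.9 Ω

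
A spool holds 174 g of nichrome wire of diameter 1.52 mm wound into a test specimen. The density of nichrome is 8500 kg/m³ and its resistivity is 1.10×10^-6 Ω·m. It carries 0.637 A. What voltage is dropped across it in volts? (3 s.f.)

4.36 V

A = π(d/2)² = π(7.6000e-04 m)² = 1.8146e-06 m²
L = m/(density·A) = 0.174/(8500×1.8146e-06) = 11.28 m
R = ρL/A = (1.10×10^-6)(11.28)/(1.8146e-06) = 6.839 Ω
V = IR = 0.637 × 6.839 = 4.36 V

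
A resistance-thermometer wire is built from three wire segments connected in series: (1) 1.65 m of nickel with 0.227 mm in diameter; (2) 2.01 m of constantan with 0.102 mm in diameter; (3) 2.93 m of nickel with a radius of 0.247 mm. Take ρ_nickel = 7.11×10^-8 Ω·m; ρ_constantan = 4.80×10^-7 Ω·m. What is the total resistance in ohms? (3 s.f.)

122 Ω

Seg 1: A = π(d/2)² = π(1.1350e-04 m)² = 4.047e-08 m²
R_1 = (7.11×10^-8)(1.65)/(4.047e-08) = 2.899 Ω
Seg 2: A = π(d/2)² = π(5.1000e-05 m)² = 8.171e-09 m²
R_2 = (4.80×10^-7)(2.01)/(8.171e-09) = 118.1 Ω
Seg 3: A = πr² = π(2.4700e-04 m)² = 1.917e-07 m²
R_3 = (7.11×10^-8)(2.93)/(1.917e-07) = 1.087 Ω
R_total = R_1 + R_2 + R_3 = 122 Ω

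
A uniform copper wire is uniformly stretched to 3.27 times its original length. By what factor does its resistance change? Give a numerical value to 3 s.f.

Volume constant ⇒ A' = A/k with k = 3.27. R' = ρ(kL)/(A/k) = k²R.
Factor = 10.7

10.7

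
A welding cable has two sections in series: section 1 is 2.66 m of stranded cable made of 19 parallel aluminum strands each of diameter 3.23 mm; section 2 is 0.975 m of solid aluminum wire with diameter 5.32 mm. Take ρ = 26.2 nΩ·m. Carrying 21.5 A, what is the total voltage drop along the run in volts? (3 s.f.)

0.0343 V

ρ = 26.2 nΩ·m = 2.62×10^-8 Ω·m
Section 1: A_strand = π(1.6150e-03)² = 8.194e-06 m²; R₁ = ρL/(N·A_s) = (2.62×10^-8)(2.66)/(19×8.194e-06) = 4.476×10^-4 Ω
Section 2: A = π(d/2)² = π(2.6600e-03 m)² = 2.223e-05 m²
R₂ = (2.62×10^-8)(0.975)/(2.223e-05) = 0.001149 Ω
R = R₁ + R₂ = 0.001597 Ω
V = IR = 21.5 × 0.001597 = 0.0343 V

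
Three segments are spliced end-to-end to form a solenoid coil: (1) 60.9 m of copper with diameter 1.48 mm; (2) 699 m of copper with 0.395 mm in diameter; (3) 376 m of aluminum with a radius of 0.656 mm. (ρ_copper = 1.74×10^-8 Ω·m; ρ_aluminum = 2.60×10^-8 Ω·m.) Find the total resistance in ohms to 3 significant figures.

107 Ω

Seg 1: A = π(d/2)² = π(7.4000e-04 m)² = 1.720e-06 m²
R_1 = (1.74×10^-8)(60.9)/(1.720e-06) = 0.616 Ω
Seg 2: A = π(d/2)² = π(1.9750e-04 m)² = 1.225e-07 m²
R_2 = (1.74×10^-8)(699)/(1.225e-07) = 99.25 Ω
Seg 3: A = πr² = π(6.5600e-04 m)² = 1.352e-06 m²
R_3 = (2.60×10^-8)(376)/(1.352e-06) = 7.231 Ω
R_total = R_1 + R_2 + R_3 = 107 Ω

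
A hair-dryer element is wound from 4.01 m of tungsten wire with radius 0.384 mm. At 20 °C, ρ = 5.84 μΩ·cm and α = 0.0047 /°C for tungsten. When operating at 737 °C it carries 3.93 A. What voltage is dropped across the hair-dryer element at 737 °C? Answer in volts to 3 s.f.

8.68 V

ρ = 5.84 μΩ·cm = 5.84×10^-8 Ω·m
A = πr² = π(3.8400e-04 m)² = 4.632e-07 m²
R₍20₎ = ρL/A = (5.84×10^-8)(4.01)/(4.632e-07) = 0.5055 Ω
R₍737₎ = R₍20₎(1 + αΔT) = 0.5055 × (1 + 0.0047×717) = 2.209 Ω
V = IR = 3.93 × 2.209 = 8.68 V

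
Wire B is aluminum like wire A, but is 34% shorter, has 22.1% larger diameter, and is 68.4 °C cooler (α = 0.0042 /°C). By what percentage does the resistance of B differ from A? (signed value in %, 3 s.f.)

R ∝ ρL/d² with ρ ∝ (1+αΔT), so R_B/R_A = (1 − 34/100) × (1 + 22.1/100)⁻² × (1 − 0.0042×68.4)
= 0.66 × 0.6708 × 0.7127 = 0.3155
(R_B − R_A)/R_A = 0.3155 − 1 = -68.4%

-68.4%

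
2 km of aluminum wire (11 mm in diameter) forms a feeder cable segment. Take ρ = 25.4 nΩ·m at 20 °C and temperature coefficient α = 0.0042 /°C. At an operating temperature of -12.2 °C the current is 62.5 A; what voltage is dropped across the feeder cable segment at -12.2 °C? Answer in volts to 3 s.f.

28.9 V

ρ = 25.4 nΩ·m = 2.54×10^-8 Ω·m
A = π(d/2)² = π(5.5000e-03 m)² = 9.503e-05 m²
R₍20₎ = ρL/A = (2.54×10^-8)(2000)/(9.503e-05) = 0.5346 Ω
R₍-12.2₎ = R₍20₎(1 + αΔT) = 0.5346 × (1 + 0.0042×-32.2) = 0.4623 Ω
V = IR = 62.5 × 0.4623 = 28.9 V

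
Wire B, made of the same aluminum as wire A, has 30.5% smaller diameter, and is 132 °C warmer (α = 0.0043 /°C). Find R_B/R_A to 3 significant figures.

R ∝ ρL/d² with ρ ∝ (1+αΔT), so R_B/R_A = (1 − 30.5/100)⁻² × (1 + 0.0043×132)
= 2.07 × 1.568 = 3.25

3.25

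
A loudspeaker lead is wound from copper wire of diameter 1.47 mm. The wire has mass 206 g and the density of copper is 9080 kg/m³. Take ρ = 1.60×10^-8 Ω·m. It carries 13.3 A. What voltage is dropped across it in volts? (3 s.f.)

1.68 V

A = π(d/2)² = π(7.3500e-04 m)² = 1.6972e-06 m²
L = m/(density·A) = 0.206/(9080×1.6972e-06) = 13.37 m
R = ρL/A = (1.60×10^-8)(13.37)/(1.6972e-06) = 0.126 Ω
V = IR = 13.3 × 0.126 = 1.68 V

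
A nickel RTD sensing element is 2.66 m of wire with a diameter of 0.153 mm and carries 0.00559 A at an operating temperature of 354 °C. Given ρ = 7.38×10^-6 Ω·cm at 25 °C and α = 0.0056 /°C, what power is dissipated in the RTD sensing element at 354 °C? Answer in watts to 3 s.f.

ρ = 7.38×10^-6 Ω·cm = 7.38×10^-8 Ω·m
A = π(d/2)² = π(7.6500e-05 m)² = 1.839e-08 m²
R₍25₎ = ρL/A = (7.38×10^-8)(2.66)/(1.839e-08) = 10.68 Ω
R₍354₎ = R₍25₎(1 + αΔT) = 10.68 × (1 + 0.0056×329) = 30.35 Ω
P = I²R = (0.00559)² × 30.35 = 9.48×10^-4 W

9.48×10^-4 W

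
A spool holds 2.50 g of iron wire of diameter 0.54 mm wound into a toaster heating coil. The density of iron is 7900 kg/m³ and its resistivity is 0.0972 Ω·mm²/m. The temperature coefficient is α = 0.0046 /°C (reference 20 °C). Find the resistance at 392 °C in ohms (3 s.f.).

1.59 Ω

ρ = 0.0972 Ω·mm²/m = 9.72×10^-8 Ω·m
A = π(d/2)² = π(2.7000e-04 m)² = 2.2902e-07 m²
L = m/(density·A) = 0.0025/(7900×2.2902e-07) = 1.382 m
R = ρL/A = (9.72×10^-8)(1.382)/(2.2902e-07) = 0.5864 Ω
R(392 °C) = 0.5864 × (1 + 0.0046×372) = 1.59 Ω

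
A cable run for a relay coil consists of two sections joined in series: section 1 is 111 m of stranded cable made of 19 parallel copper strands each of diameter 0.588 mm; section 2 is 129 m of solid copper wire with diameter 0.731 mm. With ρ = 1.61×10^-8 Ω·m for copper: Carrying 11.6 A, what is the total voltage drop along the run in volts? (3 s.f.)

61.4 V

Section 1: A_strand = π(2.9400e-04)² = 2.715e-07 m²; R₁ = ρL/(N·A_s) = (1.61×10^-8)(111)/(19×2.715e-07) = 0.3464 Ω
Section 2: A = π(d/2)² = π(3.6550e-04 m)² = 4.197e-07 m²
R₂ = (1.61×10^-8)(129)/(4.197e-07) = 4.949 Ω
R = R₁ + R₂ = 5.295 Ω
V = IR = 11.6 × 5.295 = 61.4 V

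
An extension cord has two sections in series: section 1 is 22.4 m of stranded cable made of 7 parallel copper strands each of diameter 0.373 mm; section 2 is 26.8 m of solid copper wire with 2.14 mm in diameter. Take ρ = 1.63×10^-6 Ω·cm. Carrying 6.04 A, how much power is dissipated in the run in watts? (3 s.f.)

ρ = 1.63×10^-6 Ω·cm = 1.63×10^-8 Ω·m
Section 1: A_strand = π(1.8650e-04)² = 1.093e-07 m²; R₁ = ρL/(N·A_s) = (1.63×10^-8)(22.4)/(7×1.093e-07) = 0.4773 Ω
Section 2: A = π(d/2)² = π(1.0700e-03 m)² = 3.597e-06 m²
R₂ = (1.63×10^-8)(26.8)/(3.597e-06) = 0.1215 Ω
R = R₁ + R₂ = 0.5988 Ω
P = I²R = (6.04)² × 0.5988 = 21.8 W

21.8 W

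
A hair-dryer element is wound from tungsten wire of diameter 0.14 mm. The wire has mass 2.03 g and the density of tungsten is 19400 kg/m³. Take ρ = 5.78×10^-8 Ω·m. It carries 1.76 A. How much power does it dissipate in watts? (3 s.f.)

79.1 W

A = π(d/2)² = π(7.0000e-05 m)² = 1.5394e-08 m²
L = m/(density·A) = 0.00203/(19400×1.5394e-08) = 6.797 m
R = ρL/A = (5.78×10^-8)(6.797)/(1.5394e-08) = 25.52 Ω
P = I²R = (1.76)² × 25.52 = 79.1 W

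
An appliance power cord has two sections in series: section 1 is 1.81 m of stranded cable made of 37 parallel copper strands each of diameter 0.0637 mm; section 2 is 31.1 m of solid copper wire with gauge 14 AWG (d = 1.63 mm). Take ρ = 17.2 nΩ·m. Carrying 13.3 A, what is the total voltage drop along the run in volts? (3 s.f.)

6.92 V

ρ = 17.2 nΩ·m = 1.72×10^-8 Ω·m
Section 1: A_strand = π(3.1850e-05)² = 3.187e-09 m²; R₁ = ρL/(N·A_s) = (1.72×10^-8)(1.81)/(37×3.187e-09) = 0.264 Ω
Section 2: A = π(1.63/2 mm)² = π(8.1500e-04 m)² = 2.087e-06 m²
R₂ = (1.72×10^-8)(31.1)/(2.087e-06) = 0.2563 Ω
R = R₁ + R₂ = 0.5204 Ω
V = IR = 13.3 × 0.5204 = 6.92 V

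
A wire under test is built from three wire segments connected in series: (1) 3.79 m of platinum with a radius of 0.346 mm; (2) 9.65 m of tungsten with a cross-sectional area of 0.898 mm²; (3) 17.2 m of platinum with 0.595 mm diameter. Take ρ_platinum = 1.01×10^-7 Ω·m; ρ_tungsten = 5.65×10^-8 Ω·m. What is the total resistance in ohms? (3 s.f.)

7.87 Ω

Seg 1: A = πr² = π(3.4600e-04 m)² = 3.761e-07 m²
R_1 = (1.01×10^-7)(3.79)/(3.761e-07) = 1.018 Ω
Seg 2: A = 0.898 mm² = 8.980e-07 m²
R_2 = (5.65×10^-8)(9.65)/(8.980e-07) = 0.6072 Ω
Seg 3: A = π(d/2)² = π(2.9750e-04 m)² = 2.781e-07 m²
R_3 = (1.01×10^-7)(17.2)/(2.781e-07) = 6.248 Ω
R_total = R_1 + R_2 + R_3 = 7.87 Ω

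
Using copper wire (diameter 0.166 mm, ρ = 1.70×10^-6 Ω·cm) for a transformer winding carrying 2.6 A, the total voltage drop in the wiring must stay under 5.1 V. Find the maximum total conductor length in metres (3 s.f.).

2.50 m

ρ = 1.70×10^-6 Ω·cm = 1.70×10^-8 Ω·m
A = π(d/2)² = π(8.3000e-05 m)² = 2.164e-08 m²
L_max = V_max·A/(1·ρI) = (5.1)(2.164e-08)/(1.70×10^-8×2.6) = 2.50 m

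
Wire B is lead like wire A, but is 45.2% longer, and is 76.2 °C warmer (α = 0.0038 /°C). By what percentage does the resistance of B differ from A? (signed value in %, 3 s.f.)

87.2%

R ∝ ρL/d² with ρ ∝ (1+αΔT), so R_B/R_A = (1 + 45.2/100) × (1 + 0.0038×76.2)
= 1.452 × 1.29 = 1.872
(R_B − R_A)/R_A = 1.872 − 1 = 87.2%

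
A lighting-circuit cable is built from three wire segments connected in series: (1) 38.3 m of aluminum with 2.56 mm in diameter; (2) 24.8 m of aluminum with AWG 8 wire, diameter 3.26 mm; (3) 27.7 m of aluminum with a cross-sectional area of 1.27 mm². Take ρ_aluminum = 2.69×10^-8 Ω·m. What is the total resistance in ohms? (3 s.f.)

Seg 1: A = π(d/2)² = π(1.2800e-03 m)² = 5.147e-06 m²
R_1 = (2.69×10^-8)(38.3)/(5.147e-06) = 0.2002 Ω
Seg 2: A = π(3.26/2 mm)² = π(1.6300e-03 m)² = 8.347e-06 m²
R_2 = (2.69×10^-8)(24.8)/(8.347e-06) = 0.07992 Ω
Seg 3: A = 1.27 mm² = 1.270e-06 m²
R_3 = (2.69×10^-8)(27.7)/(1.270e-06) = 0.5867 Ω
R_total = R_1 + R_2 + R_3 = 0.867 Ω

0.867 Ω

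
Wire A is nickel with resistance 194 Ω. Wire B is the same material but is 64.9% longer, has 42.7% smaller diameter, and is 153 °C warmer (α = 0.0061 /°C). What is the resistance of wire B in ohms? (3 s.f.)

1880 Ω

R ∝ ρL/d² with ρ ∝ (1+αΔT), so R_B/R_A = (1 + 64.9/100) × (1 − 42.7/100)⁻² × (1 + 0.0061×153)
= 1.649 × 3.046 × 1.933 = 9.71
R_B = 9.71 × 194 = 1880 Ω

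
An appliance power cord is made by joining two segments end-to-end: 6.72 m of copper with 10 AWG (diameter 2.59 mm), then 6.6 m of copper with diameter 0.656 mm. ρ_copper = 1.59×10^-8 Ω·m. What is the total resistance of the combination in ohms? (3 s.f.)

Segment 1: A = π(2.59/2 mm)² = π(1.2950e-03 m)² = 5.269e-06 m²
R₁ = ρL/A = (1.59×10^-8)(6.72)/(5.269e-06) = 0.02028 Ω
Segment 2: A = π(d/2)² = π(3.2800e-04 m)² = 3.380e-07 m²
R₂ = (1.59×10^-8)(6.6)/(3.380e-07) = 0.3105 Ω
R = R₁ + R₂ = 0.331 Ω

0.331 Ω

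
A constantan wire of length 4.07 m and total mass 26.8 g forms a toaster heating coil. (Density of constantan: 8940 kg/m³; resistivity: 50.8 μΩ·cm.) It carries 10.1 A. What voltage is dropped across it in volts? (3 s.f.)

28.4 V

ρ = 50.8 μΩ·cm = 5.08×10^-7 Ω·m
A = m/(density·L) = 0.0268/(8940×4.07) = 7.3655e-07 m²
R = ρL/A = (5.08×10^-7)(4.07)/(7.3655e-07) = 2.807 Ω
V = IR = 10.1 × 2.807 = 28.4 V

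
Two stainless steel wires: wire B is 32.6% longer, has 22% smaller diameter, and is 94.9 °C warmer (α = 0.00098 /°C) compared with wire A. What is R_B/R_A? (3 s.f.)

R ∝ ρL/d² with ρ ∝ (1+αΔT), so R_B/R_A = (1 + 32.6/100) × (1 − 22/100)⁻² × (1 + 0.00098×94.9)
= 1.326 × 1.644 × 1.093 = 2.38

2.38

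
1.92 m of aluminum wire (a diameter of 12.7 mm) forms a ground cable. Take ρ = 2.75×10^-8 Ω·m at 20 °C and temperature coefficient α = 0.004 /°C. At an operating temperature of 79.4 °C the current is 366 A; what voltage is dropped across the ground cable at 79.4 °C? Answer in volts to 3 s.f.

A = π(d/2)² = π(6.3500e-03 m)² = 1.267e-04 m²
R₍20₎ = ρL/A = (2.75×10^-8)(1.92)/(1.267e-04) = 4.168×10^-4 Ω
R₍79.4₎ = R₍20₎(1 + αΔT) = 4.168×10^-4 × (1 + 0.004×59.4) = 5.158×10^-4 Ω
V = IR = 366 × 5.158×10^-4 = 0.189 V

0.189 V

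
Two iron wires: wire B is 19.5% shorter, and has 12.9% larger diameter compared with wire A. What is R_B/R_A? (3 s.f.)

0.632

R ∝ L/d², so R_B/R_A = (1 − 19.5/100) × (1 + 12.9/100)⁻²
= 0.805 × 0.7845 = 0.632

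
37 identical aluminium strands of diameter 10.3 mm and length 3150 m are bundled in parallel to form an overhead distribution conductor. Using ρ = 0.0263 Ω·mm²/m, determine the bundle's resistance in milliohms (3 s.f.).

26.9 mΩ

ρ = 0.0263 Ω·mm²/m = 2.63×10^-8 Ω·m
A_strand = π(5.1500e-03 m)² = 8.332e-05 m²
R_strand = ρL/A = (2.63×10^-8)(3150)/(8.332e-05) = 0.9943 Ω
R_total = R_strand/N = 0.9943/37 = 26.9 mΩ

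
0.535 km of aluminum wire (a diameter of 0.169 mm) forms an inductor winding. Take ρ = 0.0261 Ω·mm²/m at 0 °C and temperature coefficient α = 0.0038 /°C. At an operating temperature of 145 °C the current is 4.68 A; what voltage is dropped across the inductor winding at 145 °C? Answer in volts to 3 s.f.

4520 V

ρ = 0.0261 Ω·mm²/m = 2.61×10^-8 Ω·m
A = π(d/2)² = π(8.4500e-05 m)² = 2.243e-08 m²
R₍0₎ = ρL/A = (2.61×10^-8)(535)/(2.243e-08) = 622.5 Ω
R₍145₎ = R₍0₎(1 + αΔT) = 622.5 × (1 + 0.0038×145) = 965.5 Ω
V = IR = 4.68 × 965.5 = 4520 V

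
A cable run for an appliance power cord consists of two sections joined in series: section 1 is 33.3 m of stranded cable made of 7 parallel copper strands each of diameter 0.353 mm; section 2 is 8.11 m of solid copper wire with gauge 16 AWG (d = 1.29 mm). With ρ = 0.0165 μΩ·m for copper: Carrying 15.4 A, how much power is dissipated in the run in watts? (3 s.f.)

ρ = 0.0165 μΩ·m = 1.65×10^-8 Ω·m
Section 1: A_strand = π(1.7650e-04)² = 9.787e-08 m²; R₁ = ρL/(N·A_s) = (1.65×10^-8)(33.3)/(7×9.787e-08) = 0.802 Ω
Section 2: A = π(1.29/2 mm)² = π(6.4500e-04 m)² = 1.307e-06 m²
R₂ = (1.65×10^-8)(8.11)/(1.307e-06) = 0.1024 Ω
R = R₁ + R₂ = 0.9044 Ω
P = I²R = (15.4)² × 0.9044 = 214 W

214 W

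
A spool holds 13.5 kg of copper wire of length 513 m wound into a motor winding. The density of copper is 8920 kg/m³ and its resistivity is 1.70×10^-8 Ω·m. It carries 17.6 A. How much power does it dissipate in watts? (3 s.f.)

A = m/(density·L) = 13.5/(8920×513) = 2.9502e-06 m²
R = ρL/A = (1.70×10^-8)(513)/(2.9502e-06) = 2.956 Ω
P = I²R = (17.6)² × 2.956 = 916 W

916 W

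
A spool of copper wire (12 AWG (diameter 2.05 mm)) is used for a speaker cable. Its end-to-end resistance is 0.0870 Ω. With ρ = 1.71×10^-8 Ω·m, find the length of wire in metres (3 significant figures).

A = π(2.05/2 mm)² = π(1.0250e-03 m)² = 3.301e-06 m²
L = RA/ρ = (0.087)(3.301e-06)/(1.71×10^-8) = 16.8 m

16.8 m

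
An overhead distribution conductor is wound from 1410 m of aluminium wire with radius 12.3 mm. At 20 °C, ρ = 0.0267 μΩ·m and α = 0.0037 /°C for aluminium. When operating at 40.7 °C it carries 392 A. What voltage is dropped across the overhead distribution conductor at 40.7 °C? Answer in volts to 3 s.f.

ρ = 0.0267 μΩ·m = 2.67×10^-8 Ω·m
A = πr² = π(1.2300e-02 m)² = 4.753e-04 m²
R₍20₎ = ρL/A = (2.67×10^-8)(1410)/(4.753e-04) = 0.07921 Ω
R₍40.7₎ = R₍20₎(1 + αΔT) = 0.07921 × (1 + 0.0037×20.7) = 0.08527 Ω
V = IR = 392 × 0.08527 = 33.4 V

33.4 V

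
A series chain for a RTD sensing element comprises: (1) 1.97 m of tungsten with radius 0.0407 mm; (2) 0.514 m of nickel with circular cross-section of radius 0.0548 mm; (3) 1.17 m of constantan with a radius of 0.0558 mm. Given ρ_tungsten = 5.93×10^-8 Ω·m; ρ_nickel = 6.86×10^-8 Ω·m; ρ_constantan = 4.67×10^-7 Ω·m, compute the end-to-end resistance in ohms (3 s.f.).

Seg 1: A = πr² = π(4.0700e-05 m)² = 5.204e-09 m²
R_1 = (5.93×10^-8)(1.97)/(5.204e-09) = 22.45 Ω
Seg 2: A = πr² = π(5.4800e-05 m)² = 9.434e-09 m²
R_2 = (6.86×10^-8)(0.514)/(9.434e-09) = 3.737 Ω
Seg 3: A = πr² = π(5.5800e-05 m)² = 9.782e-09 m²
R_3 = (4.67×10^-7)(1.17)/(9.782e-09) = 55.86 Ω
R_total = R_1 + R_2 + R_3 = 82.0 Ω

82.0 Ω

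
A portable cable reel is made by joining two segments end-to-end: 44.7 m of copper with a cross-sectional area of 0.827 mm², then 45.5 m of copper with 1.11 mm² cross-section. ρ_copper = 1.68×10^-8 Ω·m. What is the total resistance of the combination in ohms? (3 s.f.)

1.60 Ω

Segment 1: A = 0.827 mm² = 8.270e-07 m²
R₁ = ρL/A = (1.68×10^-8)(44.7)/(8.270e-07) = 0.9081 Ω
Segment 2: A = 1.11 mm² = 1.110e-06 m²
R₂ = (1.68×10^-8)(45.5)/(1.110e-06) = 0.6886 Ω
R = R₁ + R₂ = 1.60 Ω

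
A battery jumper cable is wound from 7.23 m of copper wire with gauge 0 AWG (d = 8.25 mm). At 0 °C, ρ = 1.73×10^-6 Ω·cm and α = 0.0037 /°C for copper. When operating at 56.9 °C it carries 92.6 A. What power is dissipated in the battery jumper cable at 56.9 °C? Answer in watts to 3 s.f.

24.3 W

ρ = 1.73×10^-6 Ω·cm = 1.73×10^-8 Ω·m
A = π(8.25/2 mm)² = π(4.1250e-03 m)² = 5.346e-05 m²
R₍0₎ = ρL/A = (1.73×10^-8)(7.23)/(5.346e-05) = 0.00234 Ω
R₍56.9₎ = R₍0₎(1 + αΔT) = 0.00234 × (1 + 0.0037×56.9) = 0.002832 Ω
P = I²R = (92.6)² × 0.002832 = 24.3 W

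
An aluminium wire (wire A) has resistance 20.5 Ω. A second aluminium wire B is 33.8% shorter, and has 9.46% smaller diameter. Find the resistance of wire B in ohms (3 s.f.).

R ∝ L/d², so R_B/R_A = (1 − 33.8/100) × (1 − 9.46/100)⁻²
= 0.662 × 1.22 = 0.8076
R_B = 0.8076 × 20.5 = 16.6 Ω

16.6 Ω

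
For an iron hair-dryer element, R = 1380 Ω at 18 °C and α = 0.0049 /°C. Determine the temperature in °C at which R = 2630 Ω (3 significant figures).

R = R₀(1 + α(T − T₀)) ⇒ T = T₀ + (R/R₀ − 1)/α
T = 18 + (2630/1380 − 1)/0.0049 = 18 + (0.9058)/0.0049 = 203 °C

203 °C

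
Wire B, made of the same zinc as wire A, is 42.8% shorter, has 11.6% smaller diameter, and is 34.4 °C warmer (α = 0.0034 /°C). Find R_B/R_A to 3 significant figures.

R ∝ ρL/d² with ρ ∝ (1+αΔT), so R_B/R_A = (1 − 42.8/100) × (1 − 11.6/100)⁻² × (1 + 0.0034×34.4)
= 0.572 × 1.28 × 1.117 = 0.818

0.818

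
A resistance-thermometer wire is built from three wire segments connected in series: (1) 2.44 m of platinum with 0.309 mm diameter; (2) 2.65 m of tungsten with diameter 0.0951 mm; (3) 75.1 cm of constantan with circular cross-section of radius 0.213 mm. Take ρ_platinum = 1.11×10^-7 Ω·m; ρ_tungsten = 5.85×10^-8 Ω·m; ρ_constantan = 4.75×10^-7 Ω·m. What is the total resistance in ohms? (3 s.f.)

27.9 Ω

Seg 1: A = π(d/2)² = π(1.5450e-04 m)² = 7.499e-08 m²
R_1 = (1.11×10^-7)(2.44)/(7.499e-08) = 3.612 Ω
Seg 2: A = π(d/2)² = π(4.7550e-05 m)² = 7.103e-09 m²
R_2 = (5.85×10^-8)(2.65)/(7.103e-09) = 21.82 Ω
Seg 3: A = πr² = π(2.1300e-04 m)² = 1.425e-07 m²
R_3 = (4.75×10^-7)(0.751)/(1.425e-07) = 2.503 Ω
R_total = R_1 + R_2 + R_3 = 27.9 Ω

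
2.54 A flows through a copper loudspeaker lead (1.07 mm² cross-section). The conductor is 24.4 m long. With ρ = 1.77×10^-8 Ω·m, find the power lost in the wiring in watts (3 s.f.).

A = 1.07 mm² = 1.070e-06 m²
R = ρL/A = (1.77×10^-8)(24.4)/(1.070e-06) = 0.4036 Ω
P = I²R = (2.54)² × 0.4036 = 2.60 W

2.60 W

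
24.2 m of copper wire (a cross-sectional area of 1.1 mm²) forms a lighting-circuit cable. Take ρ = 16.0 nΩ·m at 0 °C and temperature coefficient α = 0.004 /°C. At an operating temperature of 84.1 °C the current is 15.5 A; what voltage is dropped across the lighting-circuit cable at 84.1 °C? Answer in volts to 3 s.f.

7.29 V

ρ = 16.0 nΩ·m = 1.60×10^-8 Ω·m
A = 1.1 mm² = 1.100e-06 m²
R₍0₎ = ρL/A = (1.60×10^-8)(24.2)/(1.100e-06) = 0.352 Ω
R₍84.1₎ = R₍0₎(1 + αΔT) = 0.352 × (1 + 0.004×84.1) = 0.4704 Ω
V = IR = 15.5 × 0.4704 = 7.29 V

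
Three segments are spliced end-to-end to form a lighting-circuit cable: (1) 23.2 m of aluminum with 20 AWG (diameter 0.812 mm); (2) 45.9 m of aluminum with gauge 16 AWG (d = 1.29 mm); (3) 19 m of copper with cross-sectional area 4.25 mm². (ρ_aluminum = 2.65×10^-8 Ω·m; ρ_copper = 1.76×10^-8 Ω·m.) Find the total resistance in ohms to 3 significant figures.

2.20 Ω

Seg 1: A = π(0.812/2 mm)² = π(4.0600e-04 m)² = 5.178e-07 m²
R_1 = (2.65×10^-8)(23.2)/(5.178e-07) = 1.187 Ω
Seg 2: A = π(1.29/2 mm)² = π(6.4500e-04 m)² = 1.307e-06 m²
R_2 = (2.65×10^-8)(45.9)/(1.307e-06) = 0.9307 Ω
Seg 3: A = 4.25 mm² = 4.250e-06 m²
R_3 = (1.76×10^-8)(19)/(4.250e-06) = 0.07868 Ω
R_total = R_1 + R_2 + R_3 = 2.20 Ω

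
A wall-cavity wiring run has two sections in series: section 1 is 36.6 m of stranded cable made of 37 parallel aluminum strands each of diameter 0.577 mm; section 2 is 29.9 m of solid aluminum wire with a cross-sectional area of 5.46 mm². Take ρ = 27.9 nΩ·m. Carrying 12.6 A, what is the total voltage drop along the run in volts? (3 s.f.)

ρ = 27.9 nΩ·m = 2.79×10^-8 Ω·m
Section 1: A_strand = π(2.8850e-04)² = 2.615e-07 m²; R₁ = ρL/(N·A_s) = (2.79×10^-8)(36.6)/(37×2.615e-07) = 0.1055 Ω
Section 2: A = 5.46 mm² = 5.460e-06 m²
R₂ = (2.79×10^-8)(29.9)/(5.460e-06) = 0.1528 Ω
R = R₁ + R₂ = 0.2583 Ω
V = IR = 12.6 × 0.2583 = 3.25 V

3.25 V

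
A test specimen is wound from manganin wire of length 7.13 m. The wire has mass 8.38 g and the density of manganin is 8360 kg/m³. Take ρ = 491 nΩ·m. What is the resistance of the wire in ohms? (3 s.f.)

ρ = 491 nΩ·m = 4.91×10^-7 Ω·m
A = m/(density·L) = 0.00838/(8360×7.13) = 1.4059e-07 m²
R = ρL/A = (4.91×10^-7)(7.13)/(1.4059e-07) = 24.9 Ω

24.9 Ω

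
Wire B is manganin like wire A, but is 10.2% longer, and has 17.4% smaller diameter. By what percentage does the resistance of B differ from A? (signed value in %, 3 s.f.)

61.5%

R ∝ L/d², so R_B/R_A = (1 + 10.2/100) × (1 − 17.4/100)⁻²
= 1.102 × 1.466 = 1.615
(R_B − R_A)/R_A = 1.615 − 1 = 61.5%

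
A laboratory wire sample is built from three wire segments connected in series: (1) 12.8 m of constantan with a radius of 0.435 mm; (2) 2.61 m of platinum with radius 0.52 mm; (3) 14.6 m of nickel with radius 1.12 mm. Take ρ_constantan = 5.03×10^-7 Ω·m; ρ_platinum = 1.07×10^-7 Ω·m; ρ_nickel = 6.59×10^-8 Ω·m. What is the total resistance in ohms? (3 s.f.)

Seg 1: A = πr² = π(4.3500e-04 m)² = 5.945e-07 m²
R_1 = (5.03×10^-7)(12.8)/(5.945e-07) = 10.83 Ω
Seg 2: A = πr² = π(5.2000e-04 m)² = 8.495e-07 m²
R_2 = (1.07×10^-7)(2.61)/(8.495e-07) = 0.3288 Ω
Seg 3: A = πr² = π(1.1200e-03 m)² = 3.941e-06 m²
R_3 = (6.59×10^-8)(14.6)/(3.941e-06) = 0.2441 Ω
R_total = R_1 + R_2 + R_3 = 11.4 Ω

11.4 Ω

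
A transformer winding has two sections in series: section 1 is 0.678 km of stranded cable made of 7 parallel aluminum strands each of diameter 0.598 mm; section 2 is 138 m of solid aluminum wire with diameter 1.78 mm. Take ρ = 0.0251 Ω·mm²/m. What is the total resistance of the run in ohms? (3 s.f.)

10.0 Ω

ρ = 0.0251 Ω·mm²/m = 2.51×10^-8 Ω·m
Section 1: A_strand = π(2.9900e-04)² = 2.809e-07 m²; R₁ = ρL/(N·A_s) = (2.51×10^-8)(678)/(7×2.809e-07) = 8.656 Ω
Section 2: A = π(d/2)² = π(8.9000e-04 m)² = 2.488e-06 m²
R₂ = (2.51×10^-8)(138)/(2.488e-06) = 1.392 Ω
R = R₁ + R₂ = 10.0 Ω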